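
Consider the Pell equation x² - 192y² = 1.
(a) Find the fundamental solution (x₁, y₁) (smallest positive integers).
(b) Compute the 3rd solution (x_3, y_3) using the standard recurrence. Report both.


Step 1: Find the fundamental solution (x₁, y₁) of x² - 192y² = 1.
  Expand √192 as a continued fraction. a₀ = ⌊√192⌋ = 13; iterate m_{k+1} = d_k·a_k − m_k, d_{k+1} = (192 − m_{k+1}²)/d_k, a_{k+1} = ⌊(a₀ + m_{k+1})/d_{k+1}⌋ (starting m₀ = 0, d₀ = 1), with convergents p_k = a_k·p_{k-1} + p_{k-2}, q_k = a_k·q_{k-1} + q_{k-2} (p₋₁ = 1, q₋₁ = 0):
  k = 0: a₀ = 13; p₀/q₀ = 13/1; p₀² − 192·q₀² = 169 − 192 = -23.
  k = 1: m = 13, d = 23, a = ⌊(13 + 13)/23⌋ = 1; p/q = (1·13 + 1)/(1·1 + 0) = 14/1; p² − 192·q² = 196 − 192 = 4.
  k = 2: m = 10, d = 4, a = ⌊(13 + 10)/4⌋ = 5; p/q = (5·14 + 13)/(5·1 + 1) = 83/6; p² − 192·q² = 6889 − 6912 = -23.
  k = 3: m = 10, d = 23, a = ⌊(13 + 10)/23⌋ = 1; p/q = (1·83 + 14)/(1·6 + 1) = 97/7; p² − 192·q² = 9409 − 9408 = 1.
  The first convergent with p² − 192·q² = 1 gives the fundamental solution (x₁, y₁) = (97, 7).
Step 2: Apply the recurrence (x_{n+1}, y_{n+1}) = (x₁x_n + 192y₁y_n, x₁y_n + y₁x_n) repeatedly.
  From (x_1, y_1) = (97, 7): x_2 = 97·97 + 192·7·7 = 18817; y_2 = 97·7 + 7·97 = 1358.
  From (x_2, y_2) = (18817, 1358): x_3 = 97·18817 + 192·7·1358 = 3650401; y_3 = 97·1358 + 7·18817 = 263445.
Step 3: Verify x_3² - 192·y_3² = 13325427460801 - 13325427460800 = 1 (should be 1). ✓

(x_1, y_1) = (97, 7); (x_3, y_3) = (3650401, 263445).


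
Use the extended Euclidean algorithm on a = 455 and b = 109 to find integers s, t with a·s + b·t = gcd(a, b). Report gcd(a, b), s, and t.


Euclidean algorithm on (455, 109) — divide until remainder is 0:
  455 = 4 · 109 + 19
  109 = 5 · 19 + 14
  19 = 1 · 14 + 5
  14 = 2 · 5 + 4
  5 = 1 · 4 + 1
  4 = 4 · 1 + 0
gcd(455, 109) = 1.
Track Bezout coefficients alongside the remainders: start with r₀ = 455 = a·1 + b·0 (s = 1, t = 0) and r₁ = 109 = a·0 + b·1 (s = 0, t = 1); each new remainder r_{k+1} = r_{k-1} − q_k·r_k inherits s_{k+1} = s_{k-1} − q_k·s_k, t_{k+1} = t_{k-1} − q_k·t_k, so r_k = a·s_k + b·t_k at every step:
  q = 4: r = 19, s = 1 − 4·0 = 1, t = 0 − 4·1 = -4  (check: 455·1 + 109·(-4) = 19)
  q = 5: r = 14, s = 0 − 5·1 = -5, t = 1 − 5·(-4) = 21  (check: 455·(-5) + 109·21 = 14)
  q = 1: r = 5, s = 1 − 1·(-5) = 6, t = -4 − 1·21 = -25  (check: 455·6 + 109·(-25) = 5)
  q = 2: r = 4, s = -5 − 2·6 = -17, t = 21 − 2·(-25) = 71  (check: 455·(-17) + 109·71 = 4)
  q = 1: r = 1, s = 6 − 1·(-17) = 23, t = -25 − 1·71 = -96  (check: 455·23 + 109·(-96) = 1)
The row with r = 1 (the gcd) gives the Bezout coefficients s = 23, t = -96.
Result: 455 · (23) + 109 · (-96) = 1.

gcd(455, 109) = 1; s = 23, t = -96 (check: 455·23 + 109·(-96) = 1).


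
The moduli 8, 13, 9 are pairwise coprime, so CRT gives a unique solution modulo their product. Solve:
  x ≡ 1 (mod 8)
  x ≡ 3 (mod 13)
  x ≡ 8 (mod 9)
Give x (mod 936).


Moduli 8, 13, 9 are pairwise coprime; by CRT there is a unique solution modulo M = 8 · 13 · 9 = 936.
Solve pairwise, accumulating the modulus:
  Start with x ≡ 1 (mod 8).
  Combine with x ≡ 3 (mod 13): since gcd(8, 13) = 1, we get a unique residue mod 104.
    Write x = 1 + 8·t and substitute into x ≡ 3 (mod 13): 8·t ≡ 3 − 1 = 2 (mod 13).
    The inverse of 8 mod 13 is 5 (since 8·5 = 40 = 3·13 + 1), so t ≡ 5·2 = 10 ≡ 10 (mod 13).
    Then x = 1 + 8·10 = 81, valid modulo lcm(8, 13) = 104: x ≡ 81 (mod 104).
  Combine with x ≡ 8 (mod 9): since gcd(104, 9) = 1, we get a unique residue mod 936.
    Write x = 81 + 104·t and substitute into x ≡ 8 (mod 9): 104·t ≡ 8 − 81 = -73 (mod 9).
    Reduce coefficients mod 9: 5·t ≡ 8 (mod 9).
    The inverse of 5 mod 9 is 2 (since 5·2 = 10 = 1·9 + 1), so t ≡ 2·8 = 16 ≡ 7 (mod 9).
    Then x = 81 + 104·7 = 809, valid modulo lcm(104, 9) = 936: x ≡ 809 (mod 936).
Verify: 809 mod 8 = 1 ✓, 809 mod 13 = 3 ✓, 809 mod 9 = 8 ✓.

x ≡ 809 (mod 936).


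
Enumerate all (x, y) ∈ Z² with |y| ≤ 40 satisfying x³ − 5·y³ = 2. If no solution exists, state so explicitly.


The equation is x³ - 5y³ = 2. For fixed y, x³ = 5·y³ + 2, so a solution requires the RHS to be a perfect cube.
Strategy: iterate y from -40 to 40, compute RHS = 5·y³ + 2, and check whether it is a (positive or negative) perfect cube.
Check small values of y:
  y = 0: RHS = 2 is not a perfect cube.
  y = 1: RHS = 7 is not a perfect cube.
  y = -1: RHS = -3 is not a perfect cube.
  y = 2: RHS = 42 is not a perfect cube.
  y = -2: RHS = -38 is not a perfect cube.
  y = 3: RHS = 137 is not a perfect cube.
  y = -3: RHS = -133 is not a perfect cube.
Continuing the search up to |y| = 40 finds no solutions either.
No (x, y) in the scanned range satisfies the equation.

No integer solutions with |y| ≤ 40.


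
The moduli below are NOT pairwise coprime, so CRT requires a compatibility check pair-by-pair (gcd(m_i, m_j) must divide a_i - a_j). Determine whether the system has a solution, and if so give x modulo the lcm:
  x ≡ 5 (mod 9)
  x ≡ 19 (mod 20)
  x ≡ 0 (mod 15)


Moduli 9, 20, 15 are not pairwise coprime, so CRT works modulo lcm(m_i) when all pairwise compatibility conditions hold.
Pairwise compatibility: gcd(m_i, m_j) must divide a_i - a_j for every pair.
Merge one congruence at a time:
  Start: x ≡ 5 (mod 9).
  Combine with x ≡ 19 (mod 20): gcd(9, 20) = 1; 19 - 5 = 14, which IS divisible by 1, so compatible.
    Write x = 5 + 9·t and substitute into x ≡ 19 (mod 20): 9·t ≡ 19 − 5 = 14 (mod 20).
    The inverse of 9 mod 20 is 9 (since 9·9 = 81 = 4·20 + 1), so t ≡ 9·14 = 126 ≡ 6 (mod 20).
    Then x = 5 + 9·6 = 59, valid modulo lcm(9, 20) = 180: x ≡ 59 (mod 180).
  Combine with x ≡ 0 (mod 15): gcd(180, 15) = 15, and 0 - 59 = -59 is NOT divisible by 15.
    ⇒ system is inconsistent (no integer solution).

No solution (the system is inconsistent).


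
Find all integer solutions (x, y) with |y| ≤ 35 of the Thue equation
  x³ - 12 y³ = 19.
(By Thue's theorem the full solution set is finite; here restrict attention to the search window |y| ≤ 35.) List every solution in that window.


The equation is x³ - 12y³ = 19. For fixed y, x³ = 12·y³ + 19, so a solution requires the RHS to be a perfect cube.
Strategy: iterate y from -35 to 35, compute RHS = 12·y³ + 19, and check whether it is a (positive or negative) perfect cube.
Check small values of y:
  y = 0: RHS = 19 is not a perfect cube.
  y = 1: RHS = 31 is not a perfect cube.
  y = -1: RHS = 7 is not a perfect cube.
  y = 2: RHS = 115 is not a perfect cube.
  y = -2: RHS = -77 is not a perfect cube.
  y = 3: RHS = 343 = (7)³ ⇒ x = 7 works.
  y = -3: RHS = -305 is not a perfect cube.
Continuing the search up to |y| = 35 finds no further solutions beyond those listed.
Collected solutions: (7, 3).

Solutions (with |y| ≤ 35): (7, 3).


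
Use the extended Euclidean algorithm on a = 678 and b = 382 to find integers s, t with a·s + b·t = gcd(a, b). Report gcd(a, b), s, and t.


Euclidean algorithm on (678, 382) — divide until remainder is 0:
  678 = 1 · 382 + 296
  382 = 1 · 296 + 86
  296 = 3 · 86 + 38
  86 = 2 · 38 + 10
  38 = 3 · 10 + 8
  10 = 1 · 8 + 2
  8 = 4 · 2 + 0
gcd(678, 382) = 2.
Track Bezout coefficients alongside the remainders: start with r₀ = 678 = a·1 + b·0 (s = 1, t = 0) and r₁ = 382 = a·0 + b·1 (s = 0, t = 1); each new remainder r_{k+1} = r_{k-1} − q_k·r_k inherits s_{k+1} = s_{k-1} − q_k·s_k, t_{k+1} = t_{k-1} − q_k·t_k, so r_k = a·s_k + b·t_k at every step:
  q = 1: r = 296, s = 1 − 1·0 = 1, t = 0 − 1·1 = -1  (check: 678·1 + 382·(-1) = 296)
  q = 1: r = 86, s = 0 − 1·1 = -1, t = 1 − 1·(-1) = 2  (check: 678·(-1) + 382·2 = 86)
  q = 3: r = 38, s = 1 − 3·(-1) = 4, t = -1 − 3·2 = -7  (check: 678·4 + 382·(-7) = 38)
  q = 2: r = 10, s = -1 − 2·4 = -9, t = 2 − 2·(-7) = 16  (check: 678·(-9) + 382·16 = 10)
  q = 3: r = 8, s = 4 − 3·(-9) = 31, t = -7 − 3·16 = -55  (check: 678·31 + 382·(-55) = 8)
  q = 1: r = 2, s = -9 − 1·31 = -40, t = 16 − 1·(-55) = 71  (check: 678·(-40) + 382·71 = 2)
The row with r = 2 (the gcd) gives the Bezout coefficients s = -40, t = 71.
Result: 678 · (-40) + 382 · (71) = 2.

gcd(678, 382) = 2; s = -40, t = 71 (check: 678·(-40) + 382·71 = 2).


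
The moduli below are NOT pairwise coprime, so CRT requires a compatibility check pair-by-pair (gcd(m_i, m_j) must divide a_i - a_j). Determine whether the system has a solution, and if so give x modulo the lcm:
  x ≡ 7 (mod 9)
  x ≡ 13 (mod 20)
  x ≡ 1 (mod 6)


Moduli 9, 20, 6 are not pairwise coprime, so CRT works modulo lcm(m_i) when all pairwise compatibility conditions hold.
Pairwise compatibility: gcd(m_i, m_j) must divide a_i - a_j for every pair.
Merge one congruence at a time:
  Start: x ≡ 7 (mod 9).
  Combine with x ≡ 13 (mod 20): gcd(9, 20) = 1; 13 - 7 = 6, which IS divisible by 1, so compatible.
    Write x = 7 + 9·t and substitute into x ≡ 13 (mod 20): 9·t ≡ 13 − 7 = 6 (mod 20).
    The inverse of 9 mod 20 is 9 (since 9·9 = 81 = 4·20 + 1), so t ≡ 9·6 = 54 ≡ 14 (mod 20).
    Then x = 7 + 9·14 = 133, valid modulo lcm(9, 20) = 180: x ≡ 133 (mod 180).
  Combine with x ≡ 1 (mod 6): gcd(180, 6) = 6; 1 - 133 = -132, which IS divisible by 6, so compatible.
    Write x = 133 + 180·t and substitute into x ≡ 1 (mod 6): 180·t ≡ 1 − 133 = -132 (mod 6).
    Divide the congruence (and modulus) by g = 6: 30·t ≡ -22 (mod 1).
    Modulo 1 every t works; take t = 0.
    Then x = 133 + 180·0 = 133, valid modulo lcm(180, 6) = 180: x ≡ 133 (mod 180).
Verify: 133 mod 9 = 7, 133 mod 20 = 13, 133 mod 6 = 1.

x ≡ 133 (mod 180).


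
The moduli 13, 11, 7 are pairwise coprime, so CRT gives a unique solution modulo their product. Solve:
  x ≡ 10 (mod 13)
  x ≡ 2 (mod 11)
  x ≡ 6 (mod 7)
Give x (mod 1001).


Moduli 13, 11, 7 are pairwise coprime; by CRT there is a unique solution modulo M = 13 · 11 · 7 = 1001.
Solve pairwise, accumulating the modulus:
  Start with x ≡ 10 (mod 13).
  Combine with x ≡ 2 (mod 11): since gcd(13, 11) = 1, we get a unique residue mod 143.
    Write x = 10 + 13·t and substitute into x ≡ 2 (mod 11): 13·t ≡ 2 − 10 = -8 (mod 11).
    Reduce coefficients mod 11: 2·t ≡ 3 (mod 11).
    The inverse of 2 mod 11 is 6 (since 2·6 = 12 = 1·11 + 1), so t ≡ 6·3 = 18 ≡ 7 (mod 11).
    Then x = 10 + 13·7 = 101, valid modulo lcm(13, 11) = 143: x ≡ 101 (mod 143).
  Combine with x ≡ 6 (mod 7): since gcd(143, 7) = 1, we get a unique residue mod 1001.
    Write x = 101 + 143·t and substitute into x ≡ 6 (mod 7): 143·t ≡ 6 − 101 = -95 (mod 7).
    Reduce coefficients mod 7: 3·t ≡ 3 (mod 7).
    The inverse of 3 mod 7 is 5 (since 3·5 = 15 = 2·7 + 1), so t ≡ 5·3 = 15 ≡ 1 (mod 7).
    Then x = 101 + 143·1 = 244, valid modulo lcm(143, 7) = 1001: x ≡ 244 (mod 1001).
Verify: 244 mod 13 = 10 ✓, 244 mod 11 = 2 ✓, 244 mod 7 = 6 ✓.

x ≡ 244 (mod 1001).


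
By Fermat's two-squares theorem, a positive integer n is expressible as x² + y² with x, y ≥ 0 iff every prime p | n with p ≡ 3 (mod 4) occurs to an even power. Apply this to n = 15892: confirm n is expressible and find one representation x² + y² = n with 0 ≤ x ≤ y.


Step 1: Factor n = 15892 = 2^2 · 29 · 137.
Step 2: Check the mod-4 condition on each prime factor: 2 = 2 (special); 29 ≡ 1 (mod 4), exponent 1; 137 ≡ 1 (mod 4), exponent 1.
All primes ≡ 3 (mod 4) appear to even exponent (or don't appear), so by the two-squares theorem n IS expressible as a sum of two squares.
Step 3: Build a representation. Group n = k² · m with k = 2 and m = 29 · 137 = 3973 (a product of primes ≡ 1 (mod 4)); a representation of m scales to one of n via (k·x)² + (k·y)² = k²(x² + y²). Each prime p ≡ 1 (mod 4) is itself a sum of two squares; find a² by testing p − a² for a perfect square:
  29: 29 − 1² = 28, 29 − 2² = 25 = 5² ⇒ 29 = 2² + 5².
  137: 137 − 1² = 136, 137 − 2² = 133, 137 − 3² = 128, 137 − 4² = 121 = 11² ⇒ 137 = 4² + 11².
  Combine using the Brahmagupta–Fibonacci identity (a² + b²)(c² + d²) = (ac − bd)² + (ad + bc)² = (ac + bd)² + (ad − bc)²:
  29 · 137 = 3973: from (2² + 5²)(4² + 11²), take (2·4 − 5·11, 2·11 + 5·4) = (8 − 55, 22 + 20) = (-47, 42); dropping signs (only squares matter) gives (47, 42); check 47² + 42² = 2209 + 1764 = 3973 ✓.
  Scale by k = 2: (2·47, 2·42) = (94, 84).
Step 4: Order so x ≤ y and verify: 84² + 94² = 7056 + 8836 = 15892 = n. ✓

n = 15892 = 84² + 94² (one valid representation with x ≤ y).


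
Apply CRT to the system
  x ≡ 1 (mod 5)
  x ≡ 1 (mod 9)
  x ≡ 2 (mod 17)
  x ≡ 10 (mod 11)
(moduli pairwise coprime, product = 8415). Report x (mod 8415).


Product of moduli M = 5 · 9 · 17 · 11 = 8415.
Merge one congruence at a time:
  Start: x ≡ 1 (mod 5).
  Combine with x ≡ 1 (mod 9); new modulus lcm = 45.
    Write x = 1 + 5·t and substitute into x ≡ 1 (mod 9): 5·t ≡ 1 − 1 = 0 (mod 9).
    The inverse of 5 mod 9 is 2 (since 5·2 = 10 = 1·9 + 1), so t ≡ 2·0 = 0 ≡ 0 (mod 9).
    Then x = 1 + 5·0 = 1, valid modulo lcm(5, 9) = 45: x ≡ 1 (mod 45).
  Combine with x ≡ 2 (mod 17); new modulus lcm = 765.
    Write x = 1 + 45·t and substitute into x ≡ 2 (mod 17): 45·t ≡ 2 − 1 = 1 (mod 17).
    Reduce coefficients mod 17: 11·t ≡ 1 (mod 17).
    The inverse of 11 mod 17 is 14 (since 11·14 = 154 = 9·17 + 1), so t ≡ 14·1 = 14 ≡ 14 (mod 17).
    Then x = 1 + 45·14 = 631, valid modulo lcm(45, 17) = 765: x ≡ 631 (mod 765).
  Combine with x ≡ 10 (mod 11); new modulus lcm = 8415.
    Write x = 631 + 765·t and substitute into x ≡ 10 (mod 11): 765·t ≡ 10 − 631 = -621 (mod 11).
    Reduce coefficients mod 11: 6·t ≡ 6 (mod 11).
    The inverse of 6 mod 11 is 2 (since 6·2 = 12 = 1·11 + 1), so t ≡ 2·6 = 12 ≡ 1 (mod 11).
    Then x = 631 + 765·1 = 1396, valid modulo lcm(765, 11) = 8415: x ≡ 1396 (mod 8415).
Verify against each original: 1396 mod 5 = 1, 1396 mod 9 = 1, 1396 mod 17 = 2, 1396 mod 11 = 10.

x ≡ 1396 (mod 8415).


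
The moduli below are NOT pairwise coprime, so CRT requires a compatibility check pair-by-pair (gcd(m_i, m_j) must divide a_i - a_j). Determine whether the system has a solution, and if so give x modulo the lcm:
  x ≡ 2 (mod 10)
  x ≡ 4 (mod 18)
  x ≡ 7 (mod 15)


Moduli 10, 18, 15 are not pairwise coprime, so CRT works modulo lcm(m_i) when all pairwise compatibility conditions hold.
Pairwise compatibility: gcd(m_i, m_j) must divide a_i - a_j for every pair.
Merge one congruence at a time:
  Start: x ≡ 2 (mod 10).
  Combine with x ≡ 4 (mod 18): gcd(10, 18) = 2; 4 - 2 = 2, which IS divisible by 2, so compatible.
    Write x = 2 + 10·t and substitute into x ≡ 4 (mod 18): 10·t ≡ 4 − 2 = 2 (mod 18).
    Divide the congruence (and modulus) by g = 2: 5·t ≡ 1 (mod 9).
    The inverse of 5 mod 9 is 2 (since 5·2 = 10 = 1·9 + 1), so t ≡ 2·1 = 2 ≡ 2 (mod 9).
    Then x = 2 + 10·2 = 22, valid modulo lcm(10, 18) = 90: x ≡ 22 (mod 90).
  Combine with x ≡ 7 (mod 15): gcd(90, 15) = 15; 7 - 22 = -15, which IS divisible by 15, so compatible.
    Write x = 22 + 90·t and substitute into x ≡ 7 (mod 15): 90·t ≡ 7 − 22 = -15 (mod 15).
    Divide the congruence (and modulus) by g = 15: 6·t ≡ -1 (mod 1).
    Modulo 1 every t works; take t = 0.
    Then x = 22 + 90·0 = 22, valid modulo lcm(90, 15) = 90: x ≡ 22 (mod 90).
Verify: 22 mod 10 = 2, 22 mod 18 = 4, 22 mod 15 = 7.

x ≡ 22 (mod 90).


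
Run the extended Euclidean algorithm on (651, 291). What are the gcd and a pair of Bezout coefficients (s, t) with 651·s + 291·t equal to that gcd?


Euclidean algorithm on (651, 291) — divide until remainder is 0:
  651 = 2 · 291 + 69
  291 = 4 · 69 + 15
  69 = 4 · 15 + 9
  15 = 1 · 9 + 6
  9 = 1 · 6 + 3
  6 = 2 · 3 + 0
gcd(651, 291) = 3.
Track Bezout coefficients alongside the remainders: start with r₀ = 651 = a·1 + b·0 (s = 1, t = 0) and r₁ = 291 = a·0 + b·1 (s = 0, t = 1); each new remainder r_{k+1} = r_{k-1} − q_k·r_k inherits s_{k+1} = s_{k-1} − q_k·s_k, t_{k+1} = t_{k-1} − q_k·t_k, so r_k = a·s_k + b·t_k at every step:
  q = 2: r = 69, s = 1 − 2·0 = 1, t = 0 − 2·1 = -2  (check: 651·1 + 291·(-2) = 69)
  q = 4: r = 15, s = 0 − 4·1 = -4, t = 1 − 4·(-2) = 9  (check: 651·(-4) + 291·9 = 15)
  q = 4: r = 9, s = 1 − 4·(-4) = 17, t = -2 − 4·9 = -38  (check: 651·17 + 291·(-38) = 9)
  q = 1: r = 6, s = -4 − 1·17 = -21, t = 9 − 1·(-38) = 47  (check: 651·(-21) + 291·47 = 6)
  q = 1: r = 3, s = 17 − 1·(-21) = 38, t = -38 − 1·47 = -85  (check: 651·38 + 291·(-85) = 3)
The row with r = 3 (the gcd) gives the Bezout coefficients s = 38, t = -85.
Result: 651 · (38) + 291 · (-85) = 3.

gcd(651, 291) = 3; s = 38, t = -85 (check: 651·38 + 291·(-85) = 3).


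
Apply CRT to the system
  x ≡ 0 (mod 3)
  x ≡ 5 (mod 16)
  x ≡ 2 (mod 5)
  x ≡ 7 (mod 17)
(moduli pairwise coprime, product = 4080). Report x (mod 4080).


Product of moduli M = 3 · 16 · 5 · 17 = 4080.
Merge one congruence at a time:
  Start: x ≡ 0 (mod 3).
  Combine with x ≡ 5 (mod 16); new modulus lcm = 48.
    Write x = 0 + 3·t and substitute into x ≡ 5 (mod 16): 3·t ≡ 5 − 0 = 5 (mod 16).
    The inverse of 3 mod 16 is 11 (since 3·11 = 33 = 2·16 + 1), so t ≡ 11·5 = 55 ≡ 7 (mod 16).
    Then x = 0 + 3·7 = 21, valid modulo lcm(3, 16) = 48: x ≡ 21 (mod 48).
  Combine with x ≡ 2 (mod 5); new modulus lcm = 240.
    Write x = 21 + 48·t and substitute into x ≡ 2 (mod 5): 48·t ≡ 2 − 21 = -19 (mod 5).
    Reduce coefficients mod 5: 3·t ≡ 1 (mod 5).
    The inverse of 3 mod 5 is 2 (since 3·2 = 6 = 1·5 + 1), so t ≡ 2·1 = 2 ≡ 2 (mod 5).
    Then x = 21 + 48·2 = 117, valid modulo lcm(48, 5) = 240: x ≡ 117 (mod 240).
  Combine with x ≡ 7 (mod 17); new modulus lcm = 4080.
    Write x = 117 + 240·t and substitute into x ≡ 7 (mod 17): 240·t ≡ 7 − 117 = -110 (mod 17).
    Reduce coefficients mod 17: 2·t ≡ 9 (mod 17).
    The inverse of 2 mod 17 is 9 (since 2·9 = 18 = 1·17 + 1), so t ≡ 9·9 = 81 ≡ 13 (mod 17).
    Then x = 117 + 240·13 = 3237, valid modulo lcm(240, 17) = 4080: x ≡ 3237 (mod 4080).
Verify against each original: 3237 mod 3 = 0, 3237 mod 16 = 5, 3237 mod 5 = 2, 3237 mod 17 = 7.

x ≡ 3237 (mod 4080).


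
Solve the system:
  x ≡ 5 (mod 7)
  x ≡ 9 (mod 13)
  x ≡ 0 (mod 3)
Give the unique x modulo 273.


Moduli 7, 13, 3 are pairwise coprime; by CRT there is a unique solution modulo M = 7 · 13 · 3 = 273.
Solve pairwise, accumulating the modulus:
  Start with x ≡ 5 (mod 7).
  Combine with x ≡ 9 (mod 13): since gcd(7, 13) = 1, we get a unique residue mod 91.
    Write x = 5 + 7·t and substitute into x ≡ 9 (mod 13): 7·t ≡ 9 − 5 = 4 (mod 13).
    The inverse of 7 mod 13 is 2 (since 7·2 = 14 = 1·13 + 1), so t ≡ 2·4 = 8 ≡ 8 (mod 13).
    Then x = 5 + 7·8 = 61, valid modulo lcm(7, 13) = 91: x ≡ 61 (mod 91).
  Combine with x ≡ 0 (mod 3): since gcd(91, 3) = 1, we get a unique residue mod 273.
    Write x = 61 + 91·t and substitute into x ≡ 0 (mod 3): 91·t ≡ 0 − 61 = -61 (mod 3).
    Reduce coefficients mod 3: 1·t ≡ 2 (mod 3).
    So t ≡ 2 (mod 3).
    Then x = 61 + 91·2 = 243, valid modulo lcm(91, 3) = 273: x ≡ 243 (mod 273).
Verify: 243 mod 7 = 5 ✓, 243 mod 13 = 9 ✓, 243 mod 3 = 0 ✓.

x ≡ 243 (mod 273).


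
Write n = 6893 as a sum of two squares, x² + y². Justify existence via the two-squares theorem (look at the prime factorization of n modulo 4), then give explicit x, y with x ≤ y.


Step 1: Factor n = 6893 = 61 · 113.
Step 2: Check the mod-4 condition on each prime factor: 61 ≡ 1 (mod 4), exponent 1; 113 ≡ 1 (mod 4), exponent 1.
All primes ≡ 3 (mod 4) appear to even exponent (or don't appear), so by the two-squares theorem n IS expressible as a sum of two squares.
Step 3: Build a representation. Here n = 61 · 113 is a product of primes ≡ 1 (mod 4). Each prime p ≡ 1 (mod 4) is itself a sum of two squares; find a² by testing p − a² for a perfect square:
  61: 61 − 1² = 60, 61 − 2² = 57, 61 − 3² = 52, 61 − 4² = 45, 61 − 5² = 36 = 6² ⇒ 61 = 5² + 6².
  113: 113 − 1² = 112, 113 − 2² = 109, 113 − 3² = 104, 113 − 4² = 97, 113 − 5² = 88, 113 − 6² = 77, 113 − 7² = 64 = 8² ⇒ 113 = 7² + 8².
  Combine using the Brahmagupta–Fibonacci identity (a² + b²)(c² + d²) = (ac − bd)² + (ad + bc)² = (ac + bd)² + (ad − bc)²:
  61 · 113 = 6893: from (5² + 6²)(7² + 8²), take (5·7 − 6·8, 5·8 + 6·7) = (35 − 48, 40 + 42) = (-13, 82); dropping signs (only squares matter) gives (13, 82); check 13² + 82² = 169 + 6724 = 6893 ✓.
Step 4: Order so x ≤ y and verify: 13² + 82² = 169 + 6724 = 6893 = n. ✓

n = 6893 = 13² + 82² (one valid representation with x ≤ y).


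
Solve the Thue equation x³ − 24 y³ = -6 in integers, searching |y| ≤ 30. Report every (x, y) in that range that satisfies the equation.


The equation is x³ - 24y³ = -6. For fixed y, x³ = 24·y³ − 6, so a solution requires the RHS to be a perfect cube.
Strategy: iterate y from -30 to 30, compute RHS = 24·y³ − 6, and check whether it is a (positive or negative) perfect cube.
Check small values of y:
  y = 0: RHS = -6 is not a perfect cube.
  y = 1: RHS = 18 is not a perfect cube.
  y = -1: RHS = -30 is not a perfect cube.
  y = 2: RHS = 186 is not a perfect cube.
  y = -2: RHS = -198 is not a perfect cube.
  y = 3: RHS = 642 is not a perfect cube.
  y = -3: RHS = -654 is not a perfect cube.
Continuing the search up to |y| = 30 finds no solutions either.
No (x, y) in the scanned range satisfies the equation.

No integer solutions with |y| ≤ 30.


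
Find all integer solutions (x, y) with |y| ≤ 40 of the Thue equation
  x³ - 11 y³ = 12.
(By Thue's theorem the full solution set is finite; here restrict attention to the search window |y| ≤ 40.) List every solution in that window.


The equation is x³ - 11y³ = 12. For fixed y, x³ = 11·y³ + 12, so a solution requires the RHS to be a perfect cube.
Strategy: iterate y from -40 to 40, compute RHS = 11·y³ + 12, and check whether it is a (positive or negative) perfect cube.
Check small values of y:
  y = 0: RHS = 12 is not a perfect cube.
  y = 1: RHS = 23 is not a perfect cube.
  y = -1: RHS = 1 = (1)³ ⇒ x = 1 works.
  y = 2: RHS = 100 is not a perfect cube.
  y = -2: RHS = -76 is not a perfect cube.
  y = 3: RHS = 309 is not a perfect cube.
  y = -3: RHS = -285 is not a perfect cube.
Continuing the search up to |y| = 40 finds no further solutions beyond those listed.
Collected solutions: (1, -1).

Solutions (with |y| ≤ 40): (1, -1).


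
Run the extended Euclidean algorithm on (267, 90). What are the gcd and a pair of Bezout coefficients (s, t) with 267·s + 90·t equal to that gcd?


Euclidean algorithm on (267, 90) — divide until remainder is 0:
  267 = 2 · 90 + 87
  90 = 1 · 87 + 3
  87 = 29 · 3 + 0
gcd(267, 90) = 3.
Track Bezout coefficients alongside the remainders: start with r₀ = 267 = a·1 + b·0 (s = 1, t = 0) and r₁ = 90 = a·0 + b·1 (s = 0, t = 1); each new remainder r_{k+1} = r_{k-1} − q_k·r_k inherits s_{k+1} = s_{k-1} − q_k·s_k, t_{k+1} = t_{k-1} − q_k·t_k, so r_k = a·s_k + b·t_k at every step:
  q = 2: r = 87, s = 1 − 2·0 = 1, t = 0 − 2·1 = -2  (check: 267·1 + 90·(-2) = 87)
  q = 1: r = 3, s = 0 − 1·1 = -1, t = 1 − 1·(-2) = 3  (check: 267·(-1) + 90·3 = 3)
The row with r = 3 (the gcd) gives the Bezout coefficients s = -1, t = 3.
Result: 267 · (-1) + 90 · (3) = 3.

gcd(267, 90) = 3; s = -1, t = 3 (check: 267·(-1) + 90·3 = 3).


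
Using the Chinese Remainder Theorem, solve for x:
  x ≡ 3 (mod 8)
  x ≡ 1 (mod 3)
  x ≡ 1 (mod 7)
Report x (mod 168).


Moduli 8, 3, 7 are pairwise coprime; by CRT there is a unique solution modulo M = 8 · 3 · 7 = 168.
Solve pairwise, accumulating the modulus:
  Start with x ≡ 3 (mod 8).
  Combine with x ≡ 1 (mod 3): since gcd(8, 3) = 1, we get a unique residue mod 24.
    Write x = 3 + 8·t and substitute into x ≡ 1 (mod 3): 8·t ≡ 1 − 3 = -2 (mod 3).
    Reduce coefficients mod 3: 2·t ≡ 1 (mod 3).
    The inverse of 2 mod 3 is 2 (since 2·2 = 4 = 1·3 + 1), so t ≡ 2·1 = 2 ≡ 2 (mod 3).
    Then x = 3 + 8·2 = 19, valid modulo lcm(8, 3) = 24: x ≡ 19 (mod 24).
  Combine with x ≡ 1 (mod 7): since gcd(24, 7) = 1, we get a unique residue mod 168.
    Write x = 19 + 24·t and substitute into x ≡ 1 (mod 7): 24·t ≡ 1 − 19 = -18 (mod 7).
    Reduce coefficients mod 7: 3·t ≡ 3 (mod 7).
    The inverse of 3 mod 7 is 5 (since 3·5 = 15 = 2·7 + 1), so t ≡ 5·3 = 15 ≡ 1 (mod 7).
    Then x = 19 + 24·1 = 43, valid modulo lcm(24, 7) = 168: x ≡ 43 (mod 168).
Verify: 43 mod 8 = 3 ✓, 43 mod 3 = 1 ✓, 43 mod 7 = 1 ✓.

x ≡ 43 (mod 168).


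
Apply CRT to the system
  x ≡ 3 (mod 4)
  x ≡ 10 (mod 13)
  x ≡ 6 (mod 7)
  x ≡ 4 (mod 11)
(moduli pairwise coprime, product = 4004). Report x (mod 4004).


Product of moduli M = 4 · 13 · 7 · 11 = 4004.
Merge one congruence at a time:
  Start: x ≡ 3 (mod 4).
  Combine with x ≡ 10 (mod 13); new modulus lcm = 52.
    Write x = 3 + 4·t and substitute into x ≡ 10 (mod 13): 4·t ≡ 10 − 3 = 7 (mod 13).
    The inverse of 4 mod 13 is 10 (since 4·10 = 40 = 3·13 + 1), so t ≡ 10·7 = 70 ≡ 5 (mod 13).
    Then x = 3 + 4·5 = 23, valid modulo lcm(4, 13) = 52: x ≡ 23 (mod 52).
  Combine with x ≡ 6 (mod 7); new modulus lcm = 364.
    Write x = 23 + 52·t and substitute into x ≡ 6 (mod 7): 52·t ≡ 6 − 23 = -17 (mod 7).
    Reduce coefficients mod 7: 3·t ≡ 4 (mod 7).
    The inverse of 3 mod 7 is 5 (since 3·5 = 15 = 2·7 + 1), so t ≡ 5·4 = 20 ≡ 6 (mod 7).
    Then x = 23 + 52·6 = 335, valid modulo lcm(52, 7) = 364: x ≡ 335 (mod 364).
  Combine with x ≡ 4 (mod 11); new modulus lcm = 4004.
    Write x = 335 + 364·t and substitute into x ≡ 4 (mod 11): 364·t ≡ 4 − 335 = -331 (mod 11).
    Reduce coefficients mod 11: 1·t ≡ 10 (mod 11).
    So t ≡ 10 (mod 11).
    Then x = 335 + 364·10 = 3975, valid modulo lcm(364, 11) = 4004: x ≡ 3975 (mod 4004).
Verify against each original: 3975 mod 4 = 3, 3975 mod 13 = 10, 3975 mod 7 = 6, 3975 mod 11 = 4.

x ≡ 3975 (mod 4004).


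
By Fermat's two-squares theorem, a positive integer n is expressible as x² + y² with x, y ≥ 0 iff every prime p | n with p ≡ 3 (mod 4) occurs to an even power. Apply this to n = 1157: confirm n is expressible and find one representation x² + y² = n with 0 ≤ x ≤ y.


Step 1: Factor n = 1157 = 13 · 89.
Step 2: Check the mod-4 condition on each prime factor: 13 ≡ 1 (mod 4), exponent 1; 89 ≡ 1 (mod 4), exponent 1.
All primes ≡ 3 (mod 4) appear to even exponent (or don't appear), so by the two-squares theorem n IS expressible as a sum of two squares.
Step 3: Build a representation. Here n = 13 · 89 is a product of primes ≡ 1 (mod 4). Each prime p ≡ 1 (mod 4) is itself a sum of two squares; find a² by testing p − a² for a perfect square:
  13: 13 − 1² = 12, 13 − 2² = 9 = 3² ⇒ 13 = 2² + 3².
  89: 89 − 1² = 88, 89 − 2² = 85, 89 − 3² = 80, 89 − 4² = 73, 89 − 5² = 64 = 8² ⇒ 89 = 5² + 8².
  Combine using the Brahmagupta–Fibonacci identity (a² + b²)(c² + d²) = (ac − bd)² + (ad + bc)² = (ac + bd)² + (ad − bc)²:
  13 · 89 = 1157: from (2² + 3²)(5² + 8²), take (2·5 − 3·8, 2·8 + 3·5) = (10 − 24, 16 + 15) = (-14, 31); dropping signs (only squares matter) gives (14, 31); check 14² + 31² = 196 + 961 = 1157 ✓.
Step 4: Order so x ≤ y and verify: 14² + 31² = 196 + 961 = 1157 = n. ✓

n = 1157 = 14² + 31² (one valid representation with x ≤ y).


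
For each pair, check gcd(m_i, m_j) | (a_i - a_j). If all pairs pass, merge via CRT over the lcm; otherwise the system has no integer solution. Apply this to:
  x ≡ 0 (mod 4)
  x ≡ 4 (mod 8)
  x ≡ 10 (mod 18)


Moduli 4, 8, 18 are not pairwise coprime, so CRT works modulo lcm(m_i) when all pairwise compatibility conditions hold.
Pairwise compatibility: gcd(m_i, m_j) must divide a_i - a_j for every pair.
Merge one congruence at a time:
  Start: x ≡ 0 (mod 4).
  Combine with x ≡ 4 (mod 8): gcd(4, 8) = 4; 4 - 0 = 4, which IS divisible by 4, so compatible.
    Write x = 0 + 4·t and substitute into x ≡ 4 (mod 8): 4·t ≡ 4 − 0 = 4 (mod 8).
    Divide the congruence (and modulus) by g = 4: 1·t ≡ 1 (mod 2).
    So t ≡ 1 (mod 2).
    Then x = 0 + 4·1 = 4, valid modulo lcm(4, 8) = 8: x ≡ 4 (mod 8).
  Combine with x ≡ 10 (mod 18): gcd(8, 18) = 2; 10 - 4 = 6, which IS divisible by 2, so compatible.
    Write x = 4 + 8·t and substitute into x ≡ 10 (mod 18): 8·t ≡ 10 − 4 = 6 (mod 18).
    Divide the congruence (and modulus) by g = 2: 4·t ≡ 3 (mod 9).
    The inverse of 4 mod 9 is 7 (since 4·7 = 28 = 3·9 + 1), so t ≡ 7·3 = 21 ≡ 3 (mod 9).
    Then x = 4 + 8·3 = 28, valid modulo lcm(8, 18) = 72: x ≡ 28 (mod 72).
Verify: 28 mod 4 = 0, 28 mod 8 = 4, 28 mod 18 = 10.

x ≡ 28 (mod 72).


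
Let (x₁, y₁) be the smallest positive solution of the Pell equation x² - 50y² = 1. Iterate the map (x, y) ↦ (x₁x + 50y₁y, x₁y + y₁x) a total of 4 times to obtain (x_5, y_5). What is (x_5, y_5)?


Step 1: Find the fundamental solution (x₁, y₁) of x² - 50y² = 1.
  Expand √50 as a continued fraction. a₀ = ⌊√50⌋ = 7; iterate m_{k+1} = d_k·a_k − m_k, d_{k+1} = (50 − m_{k+1}²)/d_k, a_{k+1} = ⌊(a₀ + m_{k+1})/d_{k+1}⌋ (starting m₀ = 0, d₀ = 1), with convergents p_k = a_k·p_{k-1} + p_{k-2}, q_k = a_k·q_{k-1} + q_{k-2} (p₋₁ = 1, q₋₁ = 0):
  k = 0: a₀ = 7; p₀/q₀ = 7/1; p₀² − 50·q₀² = 49 − 50 = -1.
  k = 1: m = 7, d = 1, a = ⌊(7 + 7)/1⌋ = 14; p/q = (14·7 + 1)/(14·1 + 0) = 99/14; p² − 50·q² = 9801 − 9800 = 1.
  The first convergent with p² − 50·q² = 1 gives the fundamental solution (x₁, y₁) = (99, 14).
Step 2: Apply the recurrence (x_{n+1}, y_{n+1}) = (x₁x_n + 50y₁y_n, x₁y_n + y₁x_n) repeatedly.
  From (x_1, y_1) = (99, 14): x_2 = 99·99 + 50·14·14 = 19601; y_2 = 99·14 + 14·99 = 2772.
  From (x_2, y_2) = (19601, 2772): x_3 = 99·19601 + 50·14·2772 = 3880899; y_3 = 99·2772 + 14·19601 = 548842.
  From (x_3, y_3) = (3880899, 548842): x_4 = 99·3880899 + 50·14·548842 = 768398401; y_4 = 99·548842 + 14·3880899 = 108667944.
  From (x_4, y_4) = (768398401, 108667944): x_5 = 99·768398401 + 50·14·108667944 = 152139002499; y_5 = 99·108667944 + 14·768398401 = 21515704070.
Step 3: Verify x_5² - 50·y_5² = 23146276081390728245001 - 23146276081390728245000 = 1 (should be 1). ✓

(x_1, y_1) = (99, 14); (x_5, y_5) = (152139002499, 21515704070).


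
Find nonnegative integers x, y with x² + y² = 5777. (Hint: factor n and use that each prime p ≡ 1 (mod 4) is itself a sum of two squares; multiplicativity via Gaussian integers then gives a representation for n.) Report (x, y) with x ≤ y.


Step 1: Factor n = 5777 = 53 · 109.
Step 2: Check the mod-4 condition on each prime factor: 53 ≡ 1 (mod 4), exponent 1; 109 ≡ 1 (mod 4), exponent 1.
All primes ≡ 3 (mod 4) appear to even exponent (or don't appear), so by the two-squares theorem n IS expressible as a sum of two squares.
Step 3: Build a representation. Here n = 53 · 109 is a product of primes ≡ 1 (mod 4). Each prime p ≡ 1 (mod 4) is itself a sum of two squares; find a² by testing p − a² for a perfect square:
  53: 53 − 1² = 52, 53 − 2² = 49 = 7² ⇒ 53 = 2² + 7².
  109: 109 − 1² = 108, 109 − 2² = 105, 109 − 3² = 100 = 10² ⇒ 109 = 3² + 10².
  Combine using the Brahmagupta–Fibonacci identity (a² + b²)(c² + d²) = (ac − bd)² + (ad + bc)² = (ac + bd)² + (ad − bc)²:
  53 · 109 = 5777: from (2² + 7²)(3² + 10²), take (2·3 − 7·10, 2·10 + 7·3) = (6 − 70, 20 + 21) = (-64, 41); dropping signs (only squares matter) gives (64, 41); check 64² + 41² = 4096 + 1681 = 5777 ✓.
Step 4: Order so x ≤ y and verify: 41² + 64² = 1681 + 4096 = 5777 = n. ✓

n = 5777 = 41² + 64² (one valid representation with x ≤ y).


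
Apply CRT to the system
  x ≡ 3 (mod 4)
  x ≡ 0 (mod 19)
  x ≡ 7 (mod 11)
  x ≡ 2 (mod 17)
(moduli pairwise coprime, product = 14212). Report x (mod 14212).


Product of moduli M = 4 · 19 · 11 · 17 = 14212.
Merge one congruence at a time:
  Start: x ≡ 3 (mod 4).
  Combine with x ≡ 0 (mod 19); new modulus lcm = 76.
    Write x = 3 + 4·t and substitute into x ≡ 0 (mod 19): 4·t ≡ 0 − 3 = -3 (mod 19).
    Reduce coefficients mod 19: 4·t ≡ 16 (mod 19).
    The inverse of 4 mod 19 is 5 (since 4·5 = 20 = 1·19 + 1), so t ≡ 5·16 = 80 ≡ 4 (mod 19).
    Then x = 3 + 4·4 = 19, valid modulo lcm(4, 19) = 76: x ≡ 19 (mod 76).
  Combine with x ≡ 7 (mod 11); new modulus lcm = 836.
    Write x = 19 + 76·t and substitute into x ≡ 7 (mod 11): 76·t ≡ 7 − 19 = -12 (mod 11).
    Reduce coefficients mod 11: 10·t ≡ 10 (mod 11).
    The inverse of 10 mod 11 is 10 (since 10·10 = 100 = 9·11 + 1), so t ≡ 10·10 = 100 ≡ 1 (mod 11).
    Then x = 19 + 76·1 = 95, valid modulo lcm(76, 11) = 836: x ≡ 95 (mod 836).
  Combine with x ≡ 2 (mod 17); new modulus lcm = 14212.
    Write x = 95 + 836·t and substitute into x ≡ 2 (mod 17): 836·t ≡ 2 − 95 = -93 (mod 17).
    Reduce coefficients mod 17: 3·t ≡ 9 (mod 17).
    The inverse of 3 mod 17 is 6 (since 3·6 = 18 = 1·17 + 1), so t ≡ 6·9 = 54 ≡ 3 (mod 17).
    Then x = 95 + 836·3 = 2603, valid modulo lcm(836, 17) = 14212: x ≡ 2603 (mod 14212).
Verify against each original: 2603 mod 4 = 3, 2603 mod 19 = 0, 2603 mod 11 = 7, 2603 mod 17 = 2.

x ≡ 2603 (mod 14212).


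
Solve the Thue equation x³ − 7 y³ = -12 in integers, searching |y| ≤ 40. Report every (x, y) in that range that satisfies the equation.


The equation is x³ - 7y³ = -12. For fixed y, x³ = 7·y³ − 12, so a solution requires the RHS to be a perfect cube.
Strategy: iterate y from -40 to 40, compute RHS = 7·y³ − 12, and check whether it is a (positive or negative) perfect cube.
Check small values of y:
  y = 0: RHS = -12 is not a perfect cube.
  y = 1: RHS = -5 is not a perfect cube.
  y = -1: RHS = -19 is not a perfect cube.
  y = 2: RHS = 44 is not a perfect cube.
  y = -2: RHS = -68 is not a perfect cube.
  y = 3: RHS = 177 is not a perfect cube.
  y = -3: RHS = -201 is not a perfect cube.
Continuing the search up to |y| = 40 finds no solutions either.
No (x, y) in the scanned range satisfies the equation.

No integer solutions with |y| ≤ 40.


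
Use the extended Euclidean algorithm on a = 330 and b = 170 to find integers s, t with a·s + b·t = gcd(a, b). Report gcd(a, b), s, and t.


Euclidean algorithm on (330, 170) — divide until remainder is 0:
  330 = 1 · 170 + 160
  170 = 1 · 160 + 10
  160 = 16 · 10 + 0
gcd(330, 170) = 10.
Track Bezout coefficients alongside the remainders: start with r₀ = 330 = a·1 + b·0 (s = 1, t = 0) and r₁ = 170 = a·0 + b·1 (s = 0, t = 1); each new remainder r_{k+1} = r_{k-1} − q_k·r_k inherits s_{k+1} = s_{k-1} − q_k·s_k, t_{k+1} = t_{k-1} − q_k·t_k, so r_k = a·s_k + b·t_k at every step:
  q = 1: r = 160, s = 1 − 1·0 = 1, t = 0 − 1·1 = -1  (check: 330·1 + 170·(-1) = 160)
  q = 1: r = 10, s = 0 − 1·1 = -1, t = 1 − 1·(-1) = 2  (check: 330·(-1) + 170·2 = 10)
The row with r = 10 (the gcd) gives the Bezout coefficients s = -1, t = 2.
Result: 330 · (-1) + 170 · (2) = 10.

gcd(330, 170) = 10; s = -1, t = 2 (check: 330·(-1) + 170·2 = 10).


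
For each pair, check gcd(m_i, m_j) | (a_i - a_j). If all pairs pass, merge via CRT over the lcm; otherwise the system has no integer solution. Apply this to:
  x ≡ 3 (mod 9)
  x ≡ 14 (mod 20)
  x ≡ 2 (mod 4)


Moduli 9, 20, 4 are not pairwise coprime, so CRT works modulo lcm(m_i) when all pairwise compatibility conditions hold.
Pairwise compatibility: gcd(m_i, m_j) must divide a_i - a_j for every pair.
Merge one congruence at a time:
  Start: x ≡ 3 (mod 9).
  Combine with x ≡ 14 (mod 20): gcd(9, 20) = 1; 14 - 3 = 11, which IS divisible by 1, so compatible.
    Write x = 3 + 9·t and substitute into x ≡ 14 (mod 20): 9·t ≡ 14 − 3 = 11 (mod 20).
    The inverse of 9 mod 20 is 9 (since 9·9 = 81 = 4·20 + 1), so t ≡ 9·11 = 99 ≡ 19 (mod 20).
    Then x = 3 + 9·19 = 174, valid modulo lcm(9, 20) = 180: x ≡ 174 (mod 180).
  Combine with x ≡ 2 (mod 4): gcd(180, 4) = 4; 2 - 174 = -172, which IS divisible by 4, so compatible.
    Write x = 174 + 180·t and substitute into x ≡ 2 (mod 4): 180·t ≡ 2 − 174 = -172 (mod 4).
    Divide the congruence (and modulus) by g = 4: 45·t ≡ -43 (mod 1).
    Modulo 1 every t works; take t = 0.
    Then x = 174 + 180·0 = 174, valid modulo lcm(180, 4) = 180: x ≡ 174 (mod 180).
Verify: 174 mod 9 = 3, 174 mod 20 = 14, 174 mod 4 = 2.

x ≡ 174 (mod 180).


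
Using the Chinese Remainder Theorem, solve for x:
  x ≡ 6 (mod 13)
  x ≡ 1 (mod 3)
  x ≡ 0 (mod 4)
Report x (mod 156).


Moduli 13, 3, 4 are pairwise coprime; by CRT there is a unique solution modulo M = 13 · 3 · 4 = 156.
Solve pairwise, accumulating the modulus:
  Start with x ≡ 6 (mod 13).
  Combine with x ≡ 1 (mod 3): since gcd(13, 3) = 1, we get a unique residue mod 39.
    Write x = 6 + 13·t and substitute into x ≡ 1 (mod 3): 13·t ≡ 1 − 6 = -5 (mod 3).
    Reduce coefficients mod 3: 1·t ≡ 1 (mod 3).
    So t ≡ 1 (mod 3).
    Then x = 6 + 13·1 = 19, valid modulo lcm(13, 3) = 39: x ≡ 19 (mod 39).
  Combine with x ≡ 0 (mod 4): since gcd(39, 4) = 1, we get a unique residue mod 156.
    Write x = 19 + 39·t and substitute into x ≡ 0 (mod 4): 39·t ≡ 0 − 19 = -19 (mod 4).
    Reduce coefficients mod 4: 3·t ≡ 1 (mod 4).
    The inverse of 3 mod 4 is 3 (since 3·3 = 9 = 2·4 + 1), so t ≡ 3·1 = 3 ≡ 3 (mod 4).
    Then x = 19 + 39·3 = 136, valid modulo lcm(39, 4) = 156: x ≡ 136 (mod 156).
Verify: 136 mod 13 = 6 ✓, 136 mod 3 = 1 ✓, 136 mod 4 = 0 ✓.

x ≡ 136 (mod 156).


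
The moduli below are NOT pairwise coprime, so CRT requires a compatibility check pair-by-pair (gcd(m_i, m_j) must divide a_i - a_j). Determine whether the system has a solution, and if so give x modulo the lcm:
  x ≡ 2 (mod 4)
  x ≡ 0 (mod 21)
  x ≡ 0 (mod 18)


Moduli 4, 21, 18 are not pairwise coprime, so CRT works modulo lcm(m_i) when all pairwise compatibility conditions hold.
Pairwise compatibility: gcd(m_i, m_j) must divide a_i - a_j for every pair.
Merge one congruence at a time:
  Start: x ≡ 2 (mod 4).
  Combine with x ≡ 0 (mod 21): gcd(4, 21) = 1; 0 - 2 = -2, which IS divisible by 1, so compatible.
    Write x = 2 + 4·t and substitute into x ≡ 0 (mod 21): 4·t ≡ 0 − 2 = -2 (mod 21).
    Reduce coefficients mod 21: 4·t ≡ 19 (mod 21).
    The inverse of 4 mod 21 is 16 (since 4·16 = 64 = 3·21 + 1), so t ≡ 16·19 = 304 ≡ 10 (mod 21).
    Then x = 2 + 4·10 = 42, valid modulo lcm(4, 21) = 84: x ≡ 42 (mod 84).
  Combine with x ≡ 0 (mod 18): gcd(84, 18) = 6; 0 - 42 = -42, which IS divisible by 6, so compatible.
    Write x = 42 + 84·t and substitute into x ≡ 0 (mod 18): 84·t ≡ 0 − 42 = -42 (mod 18).
    Divide the congruence (and modulus) by g = 6: 14·t ≡ -7 (mod 3).
    Reduce coefficients mod 3: 2·t ≡ 2 (mod 3).
    The inverse of 2 mod 3 is 2 (since 2·2 = 4 = 1·3 + 1), so t ≡ 2·2 = 4 ≡ 1 (mod 3).
    Then x = 42 + 84·1 = 126, valid modulo lcm(84, 18) = 252: x ≡ 126 (mod 252).
Verify: 126 mod 4 = 2, 126 mod 21 = 0, 126 mod 18 = 0.

x ≡ 126 (mod 252).


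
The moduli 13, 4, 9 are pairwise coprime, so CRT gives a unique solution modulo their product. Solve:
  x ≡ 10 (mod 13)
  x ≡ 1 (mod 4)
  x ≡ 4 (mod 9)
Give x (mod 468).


Moduli 13, 4, 9 are pairwise coprime; by CRT there is a unique solution modulo M = 13 · 4 · 9 = 468.
Solve pairwise, accumulating the modulus:
  Start with x ≡ 10 (mod 13).
  Combine with x ≡ 1 (mod 4): since gcd(13, 4) = 1, we get a unique residue mod 52.
    Write x = 10 + 13·t and substitute into x ≡ 1 (mod 4): 13·t ≡ 1 − 10 = -9 (mod 4).
    Reduce coefficients mod 4: 1·t ≡ 3 (mod 4).
    So t ≡ 3 (mod 4).
    Then x = 10 + 13·3 = 49, valid modulo lcm(13, 4) = 52: x ≡ 49 (mod 52).
  Combine with x ≡ 4 (mod 9): since gcd(52, 9) = 1, we get a unique residue mod 468.
    Write x = 49 + 52·t and substitute into x ≡ 4 (mod 9): 52·t ≡ 4 − 49 = -45 (mod 9).
    Reduce coefficients mod 9: 7·t ≡ 0 (mod 9).
    The inverse of 7 mod 9 is 4 (since 7·4 = 28 = 3·9 + 1), so t ≡ 4·0 = 0 ≡ 0 (mod 9).
    Then x = 49 + 52·0 = 49, valid modulo lcm(52, 9) = 468: x ≡ 49 (mod 468).
Verify: 49 mod 13 = 10 ✓, 49 mod 4 = 1 ✓, 49 mod 9 = 4 ✓.

x ≡ 49 (mod 468).
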